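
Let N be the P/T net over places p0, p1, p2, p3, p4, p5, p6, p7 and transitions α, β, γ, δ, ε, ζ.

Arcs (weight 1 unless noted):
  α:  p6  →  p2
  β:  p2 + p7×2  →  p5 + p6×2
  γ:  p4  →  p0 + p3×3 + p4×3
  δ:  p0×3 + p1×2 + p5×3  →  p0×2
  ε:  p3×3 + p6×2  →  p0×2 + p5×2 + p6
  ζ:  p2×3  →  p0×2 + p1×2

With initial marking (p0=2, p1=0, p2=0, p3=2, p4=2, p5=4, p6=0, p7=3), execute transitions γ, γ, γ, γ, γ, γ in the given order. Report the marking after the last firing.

step 1: fire γ:  (p0=2, p1=0, p2=0, p3=2, p4=2, p5=4, p6=0, p7=3) → (p0=3, p1=0, p2=0, p3=5, p4=4, p5=4, p6=0, p7=3)
step 2: fire γ:  (p0=3, p1=0, p2=0, p3=5, p4=4, p5=4, p6=0, p7=3) → (p0=4, p1=0, p2=0, p3=8, p4=6, p5=4, p6=0, p7=3)
step 3: fire γ:  (p0=4, p1=0, p2=0, p3=8, p4=6, p5=4, p6=0, p7=3) → (p0=5, p1=0, p2=0, p3=11, p4=8, p5=4, p6=0, p7=3)
step 4: fire γ:  (p0=5, p1=0, p2=0, p3=11, p4=8, p5=4, p6=0, p7=3) → (p0=6, p1=0, p2=0, p3=14, p4=10, p5=4, p6=0, p7=3)
step 5: fire γ:  (p0=6, p1=0, p2=0, p3=14, p4=10, p5=4, p6=0, p7=3) → (p0=7, p1=0, p2=0, p3=17, p4=12, p5=4, p6=0, p7=3)
step 6: fire γ:  (p0=7, p1=0, p2=0, p3=17, p4=12, p5=4, p6=0, p7=3) → (p0=8, p1=0, p2=0, p3=20, p4=14, p5=4, p6=0, p7=3)

(p0=8, p1=0, p2=0, p3=20, p4=14, p5=4, p6=0, p7=3)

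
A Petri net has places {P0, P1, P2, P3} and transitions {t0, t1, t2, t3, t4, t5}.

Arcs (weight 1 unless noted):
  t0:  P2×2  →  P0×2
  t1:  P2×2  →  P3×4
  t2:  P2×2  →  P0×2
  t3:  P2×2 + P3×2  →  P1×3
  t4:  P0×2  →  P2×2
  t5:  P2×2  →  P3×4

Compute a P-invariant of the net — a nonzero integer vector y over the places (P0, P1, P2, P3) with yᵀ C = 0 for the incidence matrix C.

y = (P0:2, P1:2, P2:2, P3:1)

Incidence matrix C (rows=places, cols=transitions):
       t0   t1   t2   t3   t4   t5
   P0   2    0    2    0   -2    0
   P1   0    0    0    3    0    0
   P2  -2   -2   -2   -2    2   -2
   P3   0    4    0   -2    0    4

Candidate y = [2, 2, 2, 1]; check y·C column-wise:
  col t0: 2·2 + 2·0 + 2·-2 + 1·0 = 0
  col t1: 2·0 + 2·0 + 2·-2 + 1·4 = 0
  col t2: 2·2 + 2·0 + 2·-2 + 1·0 = 0
  col t3: 2·0 + 2·3 + 2·-2 + 1·-2 = 0
  col t4: 2·-2 + 2·0 + 2·2 + 1·0 = 0
  col t5: 2·0 + 2·0 + 2·-2 + 1·4 = 0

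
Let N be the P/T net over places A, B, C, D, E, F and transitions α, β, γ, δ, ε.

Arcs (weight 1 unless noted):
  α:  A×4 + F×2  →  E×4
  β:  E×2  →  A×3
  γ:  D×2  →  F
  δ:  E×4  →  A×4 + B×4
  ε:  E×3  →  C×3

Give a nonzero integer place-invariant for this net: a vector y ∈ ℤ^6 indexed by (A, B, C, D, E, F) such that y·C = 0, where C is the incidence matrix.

Incidence matrix C (rows=places, cols=transitions):
        α    β    γ    δ    ε
    A  -4    3    0    4    0
    B   0    0    0    4    0
    C   0    0    0    0    3
    D   0    0   -2    0    0
    E   4   -2    0   -4   -3
    F  -2    0    1    0    0

Candidate y = [2, 1, 3, 1, 3, 2]; check y·C column-wise:
  col α: 2·-4 + 1·0 + 3·0 + 1·0 + 3·4 + 2·-2 = 0
  col β: 2·3 + 1·0 + 3·0 + 1·0 + 3·-2 + 2·0 = 0
  col γ: 2·0 + 1·0 + 3·0 + 1·-2 + 3·0 + 2·1 = 0
  col δ: 2·4 + 1·4 + 3·0 + 1·0 + 3·-4 + 2·0 = 0
  col ε: 2·0 + 1·0 + 3·3 + 1·0 + 3·-3 + 2·0 = 0

y = (A:2, B:1, C:3, D:1, E:3, F:2)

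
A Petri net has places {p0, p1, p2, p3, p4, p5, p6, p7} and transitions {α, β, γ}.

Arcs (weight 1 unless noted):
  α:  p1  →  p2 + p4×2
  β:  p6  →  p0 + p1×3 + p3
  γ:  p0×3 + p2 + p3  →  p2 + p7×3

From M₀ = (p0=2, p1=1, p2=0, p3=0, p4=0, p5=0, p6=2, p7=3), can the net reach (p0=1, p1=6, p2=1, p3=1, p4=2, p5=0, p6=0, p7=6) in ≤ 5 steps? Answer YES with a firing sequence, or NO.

step 1: fire α:  (p0=2, p1=1, p2=0, p3=0, p4=0, p5=0, p6=2, p7=3) → (p0=2, p1=0, p2=1, p3=0, p4=2, p5=0, p6=2, p7=3)
step 2: fire β:  (p0=2, p1=0, p2=1, p3=0, p4=2, p5=0, p6=2, p7=3) → (p0=3, p1=3, p2=1, p3=1, p4=2, p5=0, p6=1, p7=3)
step 3: fire β:  (p0=3, p1=3, p2=1, p3=1, p4=2, p5=0, p6=1, p7=3) → (p0=4, p1=6, p2=1, p3=2, p4=2, p5=0, p6=0, p7=3)
step 4: fire γ:  (p0=4, p1=6, p2=1, p3=2, p4=2, p5=0, p6=0, p7=3) → (p0=1, p1=6, p2=1, p3=1, p4=2, p5=0, p6=0, p7=6)

YES — reachable via ⟨α, β, β, γ⟩ (4 firings)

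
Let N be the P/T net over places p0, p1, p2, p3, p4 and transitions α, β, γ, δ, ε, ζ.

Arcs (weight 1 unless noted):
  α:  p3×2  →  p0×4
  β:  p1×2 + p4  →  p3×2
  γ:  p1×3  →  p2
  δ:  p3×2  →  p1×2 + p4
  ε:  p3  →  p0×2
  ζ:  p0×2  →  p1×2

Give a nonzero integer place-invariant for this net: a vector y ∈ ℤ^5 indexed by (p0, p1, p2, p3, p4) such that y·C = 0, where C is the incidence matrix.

Incidence matrix C (rows=places, cols=transitions):
        α    β    γ    δ    ε    ζ
   p0   4    0    0    0    2   -2
   p1   0   -2   -3    2    0    2
   p2   0    0    1    0    0    0
   p3  -2    2    0   -2   -1    0
   p4   0   -1    0    1    0    0

Candidate y = [1, 1, 3, 2, 2]; check y·C column-wise:
  col α: 1·4 + 1·0 + 3·0 + 2·-2 + 2·0 = 0
  col β: 1·0 + 1·-2 + 3·0 + 2·2 + 2·-1 = 0
  col γ: 1·0 + 1·-3 + 3·1 + 2·0 + 2·0 = 0
  col δ: 1·0 + 1·2 + 3·0 + 2·-2 + 2·1 = 0
  col ε: 1·2 + 1·0 + 3·0 + 2·-1 + 2·0 = 0
  col ζ: 1·-2 + 1·2 + 3·0 + 2·0 + 2·0 = 0

y = (p0:1, p1:1, p2:3, p3:2, p4:2)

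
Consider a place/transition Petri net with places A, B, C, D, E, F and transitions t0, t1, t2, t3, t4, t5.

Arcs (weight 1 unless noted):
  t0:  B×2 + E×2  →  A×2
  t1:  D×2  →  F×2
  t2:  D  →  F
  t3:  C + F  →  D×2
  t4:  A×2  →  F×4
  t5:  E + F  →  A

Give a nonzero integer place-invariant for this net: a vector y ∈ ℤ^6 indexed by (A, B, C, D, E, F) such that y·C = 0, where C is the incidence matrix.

Incidence matrix C (rows=places, cols=transitions):
       t0   t1   t2   t3   t4   t5
    A   2    0    0    0   -2    1
    B  -2    0    0    0    0    0
    C   0    0    0   -1    0    0
    D   0   -2   -1    2    0    0
    E  -2    0    0    0    0   -1
    F   0    2    1   -1    4   -1

Candidate y = [2, 1, 1, 1, 1, 1]; check y·C column-wise:
  col t0: 2·2 + 1·-2 + 1·0 + 1·0 + 1·-2 + 1·0 = 0
  col t1: 2·0 + 1·0 + 1·0 + 1·-2 + 1·0 + 1·2 = 0
  col t2: 2·0 + 1·0 + 1·0 + 1·-1 + 1·0 + 1·1 = 0
  col t3: 2·0 + 1·0 + 1·-1 + 1·2 + 1·0 + 1·-1 = 0
  col t4: 2·-2 + 1·0 + 1·0 + 1·0 + 1·0 + 1·4 = 0
  col t5: 2·1 + 1·0 + 1·0 + 1·0 + 1·-1 + 1·-1 = 0

y = (A:2, B:1, C:1, D:1, E:1, F:1)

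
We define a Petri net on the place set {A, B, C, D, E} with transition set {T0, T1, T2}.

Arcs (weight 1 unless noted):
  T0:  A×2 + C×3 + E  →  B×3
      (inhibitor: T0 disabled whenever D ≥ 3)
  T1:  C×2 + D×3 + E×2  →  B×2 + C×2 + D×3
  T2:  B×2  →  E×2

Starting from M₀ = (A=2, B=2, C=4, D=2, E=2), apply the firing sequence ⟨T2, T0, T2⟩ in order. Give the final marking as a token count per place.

(A=0, B=1, C=1, D=2, E=5)

step 1: fire T2:  (A=2, B=2, C=4, D=2, E=2) → (A=2, B=0, C=4, D=2, E=4)
step 2: fire T0:  (A=2, B=0, C=4, D=2, E=4) → (A=0, B=3, C=1, D=2, E=3)
step 3: fire T2:  (A=0, B=3, C=1, D=2, E=3) → (A=0, B=1, C=1, D=2, E=5)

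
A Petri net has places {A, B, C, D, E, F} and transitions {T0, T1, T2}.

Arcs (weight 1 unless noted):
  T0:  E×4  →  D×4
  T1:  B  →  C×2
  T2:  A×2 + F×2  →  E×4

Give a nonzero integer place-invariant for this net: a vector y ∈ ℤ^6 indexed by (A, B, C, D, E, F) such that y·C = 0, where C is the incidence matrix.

y = (A:0, B:2, C:1, D:0, E:0, F:0)

Incidence matrix C (rows=places, cols=transitions):
       T0   T1   T2
    A   0    0   -2
    B   0   -1    0
    C   0    2    0
    D   4    0    0
    E  -4    0    4
    F   0    0   -2

Candidate y = [0, 2, 1, 0, 0, 0]; check y·C column-wise:
  col T0: 2·0 + 1·0 + 0·4 + 0·-4 = 0
  col T1: 2·-1 + 1·2 = 0
  col T2: 0·-2 + 2·0 + 1·0 + 0·4 + 0·-2 = 0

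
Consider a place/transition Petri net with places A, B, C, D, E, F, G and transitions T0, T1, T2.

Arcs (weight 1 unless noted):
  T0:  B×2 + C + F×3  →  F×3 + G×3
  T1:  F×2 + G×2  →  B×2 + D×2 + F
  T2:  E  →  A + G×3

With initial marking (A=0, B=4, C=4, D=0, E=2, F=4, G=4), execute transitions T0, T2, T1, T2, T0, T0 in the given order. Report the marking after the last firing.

step 1: fire T0:  (A=0, B=4, C=4, D=0, E=2, F=4, G=4) → (A=0, B=2, C=3, D=0, E=2, F=4, G=7)
step 2: fire T2:  (A=0, B=2, C=3, D=0, E=2, F=4, G=7) → (A=1, B=2, C=3, D=0, E=1, F=4, G=10)
step 3: fire T1:  (A=1, B=2, C=3, D=0, E=1, F=4, G=10) → (A=1, B=4, C=3, D=2, E=1, F=3, G=8)
step 4: fire T2:  (A=1, B=4, C=3, D=2, E=1, F=3, G=8) → (A=2, B=4, C=3, D=2, E=0, F=3, G=11)
step 5: fire T0:  (A=2, B=4, C=3, D=2, E=0, F=3, G=11) → (A=2, B=2, C=2, D=2, E=0, F=3, G=14)
step 6: fire T0:  (A=2, B=2, C=2, D=2, E=0, F=3, G=14) → (A=2, B=0, C=1, D=2, E=0, F=3, G=17)

(A=2, B=0, C=1, D=2, E=0, F=3, G=17)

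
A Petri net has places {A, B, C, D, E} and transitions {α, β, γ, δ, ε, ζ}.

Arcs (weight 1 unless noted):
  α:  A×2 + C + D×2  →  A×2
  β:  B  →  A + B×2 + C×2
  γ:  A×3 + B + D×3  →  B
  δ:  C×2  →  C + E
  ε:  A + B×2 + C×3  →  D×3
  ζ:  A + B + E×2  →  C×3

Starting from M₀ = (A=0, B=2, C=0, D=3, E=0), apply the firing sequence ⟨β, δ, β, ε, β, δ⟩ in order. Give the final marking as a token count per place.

(A=2, B=3, C=1, D=6, E=2)

step 1: fire β:  (A=0, B=2, C=0, D=3, E=0) → (A=1, B=3, C=2, D=3, E=0)
step 2: fire δ:  (A=1, B=3, C=2, D=3, E=0) → (A=1, B=3, C=1, D=3, E=1)
step 3: fire β:  (A=1, B=3, C=1, D=3, E=1) → (A=2, B=4, C=3, D=3, E=1)
step 4: fire ε:  (A=2, B=4, C=3, D=3, E=1) → (A=1, B=2, C=0, D=6, E=1)
step 5: fire β:  (A=1, B=2, C=0, D=6, E=1) → (A=2, B=3, C=2, D=6, E=1)
step 6: fire δ:  (A=2, B=3, C=2, D=6, E=1) → (A=2, B=3, C=1, D=6, E=2)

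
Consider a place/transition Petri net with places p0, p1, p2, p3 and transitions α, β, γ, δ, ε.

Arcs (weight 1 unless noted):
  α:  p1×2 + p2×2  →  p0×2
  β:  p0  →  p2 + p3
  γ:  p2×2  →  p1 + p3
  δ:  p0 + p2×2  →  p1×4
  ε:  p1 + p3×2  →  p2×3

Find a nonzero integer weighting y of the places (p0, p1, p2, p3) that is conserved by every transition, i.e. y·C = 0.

y = (p0:2, p1:1, p2:1, p3:1)

Incidence matrix C (rows=places, cols=transitions):
        α    β    γ    δ    ε
   p0   2   -1    0   -1    0
   p1  -2    0    1    4   -1
   p2  -2    1   -2   -2    3
   p3   0    1    1    0   -2

Candidate y = [2, 1, 1, 1]; check y·C column-wise:
  col α: 2·2 + 1·-2 + 1·-2 + 1·0 = 0
  col β: 2·-1 + 1·0 + 1·1 + 1·1 = 0
  col γ: 2·0 + 1·1 + 1·-2 + 1·1 = 0
  col δ: 2·-1 + 1·4 + 1·-2 + 1·0 = 0
  col ε: 2·0 + 1·-1 + 1·3 + 1·-2 = 0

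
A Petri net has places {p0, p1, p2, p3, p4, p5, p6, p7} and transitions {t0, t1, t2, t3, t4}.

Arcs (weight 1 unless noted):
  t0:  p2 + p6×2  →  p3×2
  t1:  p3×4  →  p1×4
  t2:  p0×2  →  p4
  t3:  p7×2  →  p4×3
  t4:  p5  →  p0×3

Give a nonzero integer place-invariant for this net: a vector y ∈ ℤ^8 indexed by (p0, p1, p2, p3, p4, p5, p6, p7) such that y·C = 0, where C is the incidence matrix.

Incidence matrix C (rows=places, cols=transitions):
       t0   t1   t2   t3   t4
   p0   0    0   -2    0    3
   p1   0    4    0    0    0
   p2  -1    0    0    0    0
   p3   2   -4    0    0    0
   p4   0    0    1    3    0
   p5   0    0    0    0   -1
   p6  -2    0    0    0    0
   p7   0    0    0   -2    0

Candidate y = [0, 1, 2, 1, 0, 0, 0, 0]; check y·C column-wise:
  col t0: 1·0 + 2·-1 + 1·2 + 0·-2 = 0
  col t1: 1·4 + 2·0 + 1·-4 = 0
  col t2: 0·-2 + 1·0 + 2·0 + 1·0 + 0·1 = 0
  col t3: 1·0 + 2·0 + 1·0 + 0·3 + 0·-2 = 0
  col t4: 0·3 + 1·0 + 2·0 + 1·0 + 0·-1 = 0

y = (p0:0, p1:1, p2:2, p3:1, p4:0, p5:0, p6:0, p7:0)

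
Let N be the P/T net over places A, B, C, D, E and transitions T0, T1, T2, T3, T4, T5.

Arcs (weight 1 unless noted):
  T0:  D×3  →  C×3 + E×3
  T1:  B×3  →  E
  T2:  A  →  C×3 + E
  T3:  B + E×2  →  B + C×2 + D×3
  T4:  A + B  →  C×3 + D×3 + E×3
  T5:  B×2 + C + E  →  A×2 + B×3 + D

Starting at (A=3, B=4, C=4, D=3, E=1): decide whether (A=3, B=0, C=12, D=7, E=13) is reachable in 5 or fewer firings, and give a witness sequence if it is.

depth 0: 1 marking
depth 1: 6 markings reached so far
depth 2: 22 markings reached so far
depth 3: 59 markings reached so far
depth 4: 126 markings reached so far
depth 5: 238 markings reached so far
target is not among the 238 markings reachable within 5 steps

NO — not reachable within 5 firings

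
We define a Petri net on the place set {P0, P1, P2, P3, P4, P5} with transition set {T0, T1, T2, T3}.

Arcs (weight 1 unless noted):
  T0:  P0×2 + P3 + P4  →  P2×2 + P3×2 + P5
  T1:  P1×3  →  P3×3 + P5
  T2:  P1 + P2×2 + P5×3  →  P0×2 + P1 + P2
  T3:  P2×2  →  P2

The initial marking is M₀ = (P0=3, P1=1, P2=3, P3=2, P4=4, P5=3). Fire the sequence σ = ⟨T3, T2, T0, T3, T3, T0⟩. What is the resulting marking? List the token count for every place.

(P0=1, P1=1, P2=3, P3=4, P4=2, P5=2)

step 1: fire T3:  (P0=3, P1=1, P2=3, P3=2, P4=4, P5=3) → (P0=3, P1=1, P2=2, P3=2, P4=4, P5=3)
step 2: fire T2:  (P0=3, P1=1, P2=2, P3=2, P4=4, P5=3) → (P0=5, P1=1, P2=1, P3=2, P4=4, P5=0)
step 3: fire T0:  (P0=5, P1=1, P2=1, P3=2, P4=4, P5=0) → (P0=3, P1=1, P2=3, P3=3, P4=3, P5=1)
step 4: fire T3:  (P0=3, P1=1, P2=3, P3=3, P4=3, P5=1) → (P0=3, P1=1, P2=2, P3=3, P4=3, P5=1)
step 5: fire T3:  (P0=3, P1=1, P2=2, P3=3, P4=3, P5=1) → (P0=3, P1=1, P2=1, P3=3, P4=3, P5=1)
step 6: fire T0:  (P0=3, P1=1, P2=1, P3=3, P4=3, P5=1) → (P0=1, P1=1, P2=3, P3=4, P4=2, P5=2)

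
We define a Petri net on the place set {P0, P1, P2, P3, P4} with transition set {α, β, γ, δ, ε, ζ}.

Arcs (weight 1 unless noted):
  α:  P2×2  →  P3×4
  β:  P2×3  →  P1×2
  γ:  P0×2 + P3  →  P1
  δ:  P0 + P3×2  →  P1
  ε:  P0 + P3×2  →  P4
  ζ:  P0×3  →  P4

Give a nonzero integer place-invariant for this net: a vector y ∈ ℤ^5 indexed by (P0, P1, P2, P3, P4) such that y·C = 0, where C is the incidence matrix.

y = (P0:1, P1:3, P2:2, P3:1, P4:3)

Incidence matrix C (rows=places, cols=transitions):
        α    β    γ    δ    ε    ζ
   P0   0    0   -2   -1   -1   -3
   P1   0    2    1    1    0    0
   P2  -2   -3    0    0    0    0
   P3   4    0   -1   -2   -2    0
   P4   0    0    0    0    1    1

Candidate y = [1, 3, 2, 1, 3]; check y·C column-wise:
  col α: 1·0 + 3·0 + 2·-2 + 1·4 + 3·0 = 0
  col β: 1·0 + 3·2 + 2·-3 + 1·0 + 3·0 = 0
  col γ: 1·-2 + 3·1 + 2·0 + 1·-1 + 3·0 = 0
  col δ: 1·-1 + 3·1 + 2·0 + 1·-2 + 3·0 = 0
  col ε: 1·-1 + 3·0 + 2·0 + 1·-2 + 3·1 = 0
  col ζ: 1·-3 + 3·0 + 2·0 + 1·0 + 3·1 = 0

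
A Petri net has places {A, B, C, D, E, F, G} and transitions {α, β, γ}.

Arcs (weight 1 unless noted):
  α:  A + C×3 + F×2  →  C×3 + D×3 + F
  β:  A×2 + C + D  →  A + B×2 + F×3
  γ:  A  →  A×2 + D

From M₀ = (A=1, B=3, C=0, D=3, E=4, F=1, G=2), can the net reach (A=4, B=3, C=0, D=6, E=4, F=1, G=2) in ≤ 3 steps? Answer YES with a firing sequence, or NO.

step 1: fire γ:  (A=1, B=3, C=0, D=3, E=4, F=1, G=2) → (A=2, B=3, C=0, D=4, E=4, F=1, G=2)
step 2: fire γ:  (A=2, B=3, C=0, D=4, E=4, F=1, G=2) → (A=3, B=3, C=0, D=5, E=4, F=1, G=2)
step 3: fire γ:  (A=3, B=3, C=0, D=5, E=4, F=1, G=2) → (A=4, B=3, C=0, D=6, E=4, F=1, G=2)

YES — reachable via ⟨γ, γ, γ⟩ (3 firings)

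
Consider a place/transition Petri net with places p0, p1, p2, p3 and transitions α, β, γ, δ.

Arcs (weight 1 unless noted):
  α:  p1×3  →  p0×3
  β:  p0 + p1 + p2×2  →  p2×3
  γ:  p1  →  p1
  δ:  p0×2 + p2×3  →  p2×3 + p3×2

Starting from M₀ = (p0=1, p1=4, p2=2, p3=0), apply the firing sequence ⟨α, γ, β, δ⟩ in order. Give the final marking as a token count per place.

(p0=1, p1=0, p2=3, p3=2)

step 1: fire α:  (p0=1, p1=4, p2=2, p3=0) → (p0=4, p1=1, p2=2, p3=0)
step 2: fire γ:  (p0=4, p1=1, p2=2, p3=0) → (p0=4, p1=1, p2=2, p3=0)
step 3: fire β:  (p0=4, p1=1, p2=2, p3=0) → (p0=3, p1=0, p2=3, p3=0)
step 4: fire δ:  (p0=3, p1=0, p2=3, p3=0) → (p0=1, p1=0, p2=3, p3=2)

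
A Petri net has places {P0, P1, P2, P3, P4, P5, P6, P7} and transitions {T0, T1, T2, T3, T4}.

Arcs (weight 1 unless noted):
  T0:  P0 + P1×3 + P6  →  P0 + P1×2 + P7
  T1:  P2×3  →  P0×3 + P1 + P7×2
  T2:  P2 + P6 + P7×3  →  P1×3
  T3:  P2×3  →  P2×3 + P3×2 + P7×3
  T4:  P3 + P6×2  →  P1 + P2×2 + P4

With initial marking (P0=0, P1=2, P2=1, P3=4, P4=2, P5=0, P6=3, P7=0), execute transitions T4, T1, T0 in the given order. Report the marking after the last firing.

step 1: fire T4:  (P0=0, P1=2, P2=1, P3=4, P4=2, P5=0, P6=3, P7=0) → (P0=0, P1=3, P2=3, P3=3, P4=3, P5=0, P6=1, P7=0)
step 2: fire T1:  (P0=0, P1=3, P2=3, P3=3, P4=3, P5=0, P6=1, P7=0) → (P0=3, P1=4, P2=0, P3=3, P4=3, P5=0, P6=1, P7=2)
step 3: fire T0:  (P0=3, P1=4, P2=0, P3=3, P4=3, P5=0, P6=1, P7=2) → (P0=3, P1=3, P2=0, P3=3, P4=3, P5=0, P6=0, P7=3)

(P0=3, P1=3, P2=0, P3=3, P4=3, P5=0, P6=0, P7=3)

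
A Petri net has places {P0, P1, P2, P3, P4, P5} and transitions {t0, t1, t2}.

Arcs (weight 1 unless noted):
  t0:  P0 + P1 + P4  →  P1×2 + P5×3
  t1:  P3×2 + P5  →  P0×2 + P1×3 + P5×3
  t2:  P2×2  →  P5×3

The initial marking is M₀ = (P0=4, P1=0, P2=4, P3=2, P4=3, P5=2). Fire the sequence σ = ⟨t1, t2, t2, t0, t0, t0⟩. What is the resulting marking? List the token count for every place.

step 1: fire t1:  (P0=4, P1=0, P2=4, P3=2, P4=3, P5=2) → (P0=6, P1=3, P2=4, P3=0, P4=3, P5=4)
step 2: fire t2:  (P0=6, P1=3, P2=4, P3=0, P4=3, P5=4) → (P0=6, P1=3, P2=2, P3=0, P4=3, P5=7)
step 3: fire t2:  (P0=6, P1=3, P2=2, P3=0, P4=3, P5=7) → (P0=6, P1=3, P2=0, P3=0, P4=3, P5=10)
step 4: fire t0:  (P0=6, P1=3, P2=0, P3=0, P4=3, P5=10) → (P0=5, P1=4, P2=0, P3=0, P4=2, P5=13)
step 5: fire t0:  (P0=5, P1=4, P2=0, P3=0, P4=2, P5=13) → (P0=4, P1=5, P2=0, P3=0, P4=1, P5=16)
step 6: fire t0:  (P0=4, P1=5, P2=0, P3=0, P4=1, P5=16) → (P0=3, P1=6, P2=0, P3=0, P4=0, P5=19)

(P0=3, P1=6, P2=0, P3=0, P4=0, P5=19)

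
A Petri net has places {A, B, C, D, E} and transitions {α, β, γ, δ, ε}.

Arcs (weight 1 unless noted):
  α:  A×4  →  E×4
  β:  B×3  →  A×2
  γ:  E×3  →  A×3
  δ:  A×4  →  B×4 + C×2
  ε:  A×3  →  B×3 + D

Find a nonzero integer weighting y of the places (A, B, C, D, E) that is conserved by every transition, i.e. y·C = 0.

Incidence matrix C (rows=places, cols=transitions):
        α    β    γ    δ    ε
    A  -4    2    3   -4   -3
    B   0   -3    0    4    3
    C   0    0    0    2    0
    D   0    0    0    0    1
    E   4    0   -3    0    0

Candidate y = [3, 2, 2, 3, 3]; check y·C column-wise:
  col α: 3·-4 + 2·0 + 2·0 + 3·0 + 3·4 = 0
  col β: 3·2 + 2·-3 + 2·0 + 3·0 + 3·0 = 0
  col γ: 3·3 + 2·0 + 2·0 + 3·0 + 3·-3 = 0
  col δ: 3·-4 + 2·4 + 2·2 + 3·0 + 3·0 = 0
  col ε: 3·-3 + 2·3 + 2·0 + 3·1 + 3·0 = 0

y = (A:3, B:2, C:2, D:3, E:3)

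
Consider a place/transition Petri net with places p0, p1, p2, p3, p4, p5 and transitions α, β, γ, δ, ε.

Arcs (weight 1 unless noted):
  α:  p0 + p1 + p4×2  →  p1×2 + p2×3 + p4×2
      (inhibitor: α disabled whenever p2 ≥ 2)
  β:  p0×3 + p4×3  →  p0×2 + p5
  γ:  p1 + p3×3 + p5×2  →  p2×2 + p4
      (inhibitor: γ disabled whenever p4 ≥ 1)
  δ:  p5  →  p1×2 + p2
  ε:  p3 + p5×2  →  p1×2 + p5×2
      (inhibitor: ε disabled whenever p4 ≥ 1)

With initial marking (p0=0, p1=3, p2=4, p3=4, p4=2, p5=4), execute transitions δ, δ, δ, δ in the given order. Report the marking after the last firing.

step 1: fire δ:  (p0=0, p1=3, p2=4, p3=4, p4=2, p5=4) → (p0=0, p1=5, p2=5, p3=4, p4=2, p5=3)
step 2: fire δ:  (p0=0, p1=5, p2=5, p3=4, p4=2, p5=3) → (p0=0, p1=7, p2=6, p3=4, p4=2, p5=2)
step 3: fire δ:  (p0=0, p1=7, p2=6, p3=4, p4=2, p5=2) → (p0=0, p1=9, p2=7, p3=4, p4=2, p5=1)
step 4: fire δ:  (p0=0, p1=9, p2=7, p3=4, p4=2, p5=1) → (p0=0, p1=11, p2=8, p3=4, p4=2, p5=0)

(p0=0, p1=11, p2=8, p3=4, p4=2, p5=0)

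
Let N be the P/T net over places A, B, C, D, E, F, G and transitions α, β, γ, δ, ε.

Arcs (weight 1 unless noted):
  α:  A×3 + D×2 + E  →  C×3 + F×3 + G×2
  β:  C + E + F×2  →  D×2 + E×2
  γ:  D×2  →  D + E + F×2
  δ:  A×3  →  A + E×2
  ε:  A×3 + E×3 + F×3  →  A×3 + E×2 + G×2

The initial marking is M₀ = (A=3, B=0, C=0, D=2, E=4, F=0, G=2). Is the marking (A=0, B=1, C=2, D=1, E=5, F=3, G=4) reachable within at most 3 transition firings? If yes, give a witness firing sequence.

NO — not reachable within 3 firings

depth 0: 1 marking
depth 1: 4 markings reached so far
depth 2: 6 markings reached so far
depth 3: 7 markings reached so far
target is not among the 7 markings reachable within 3 steps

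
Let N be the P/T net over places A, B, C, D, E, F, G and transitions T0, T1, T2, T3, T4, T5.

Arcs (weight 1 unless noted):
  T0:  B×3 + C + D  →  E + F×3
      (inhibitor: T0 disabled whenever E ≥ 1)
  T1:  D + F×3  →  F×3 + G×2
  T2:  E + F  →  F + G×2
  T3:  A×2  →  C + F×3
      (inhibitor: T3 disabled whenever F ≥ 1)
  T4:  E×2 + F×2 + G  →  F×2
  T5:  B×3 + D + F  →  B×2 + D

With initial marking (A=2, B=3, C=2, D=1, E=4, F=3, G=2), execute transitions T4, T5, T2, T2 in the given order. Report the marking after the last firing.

(A=2, B=2, C=2, D=1, E=0, F=2, G=5)

step 1: fire T4:  (A=2, B=3, C=2, D=1, E=4, F=3, G=2) → (A=2, B=3, C=2, D=1, E=2, F=3, G=1)
step 2: fire T5:  (A=2, B=3, C=2, D=1, E=2, F=3, G=1) → (A=2, B=2, C=2, D=1, E=2, F=2, G=1)
step 3: fire T2:  (A=2, B=2, C=2, D=1, E=2, F=2, G=1) → (A=2, B=2, C=2, D=1, E=1, F=2, G=3)
step 4: fire T2:  (A=2, B=2, C=2, D=1, E=1, F=2, G=3) → (A=2, B=2, C=2, D=1, E=0, F=2, G=5)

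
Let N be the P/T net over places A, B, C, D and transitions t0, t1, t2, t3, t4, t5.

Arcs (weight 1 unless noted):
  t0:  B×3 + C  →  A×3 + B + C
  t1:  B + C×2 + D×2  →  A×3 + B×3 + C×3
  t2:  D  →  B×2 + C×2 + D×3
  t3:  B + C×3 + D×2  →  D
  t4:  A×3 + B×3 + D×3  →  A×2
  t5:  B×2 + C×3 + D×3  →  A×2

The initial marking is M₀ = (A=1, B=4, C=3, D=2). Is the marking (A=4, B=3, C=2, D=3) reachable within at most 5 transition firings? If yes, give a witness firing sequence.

step 1: fire t0:  (A=1, B=4, C=3, D=2) → (A=4, B=2, C=3, D=2)
step 2: fire t2:  (A=4, B=2, C=3, D=2) → (A=4, B=4, C=5, D=4)
step 3: fire t3:  (A=4, B=4, C=5, D=4) → (A=4, B=3, C=2, D=3)

YES — reachable via ⟨t0, t2, t3⟩ (3 firings)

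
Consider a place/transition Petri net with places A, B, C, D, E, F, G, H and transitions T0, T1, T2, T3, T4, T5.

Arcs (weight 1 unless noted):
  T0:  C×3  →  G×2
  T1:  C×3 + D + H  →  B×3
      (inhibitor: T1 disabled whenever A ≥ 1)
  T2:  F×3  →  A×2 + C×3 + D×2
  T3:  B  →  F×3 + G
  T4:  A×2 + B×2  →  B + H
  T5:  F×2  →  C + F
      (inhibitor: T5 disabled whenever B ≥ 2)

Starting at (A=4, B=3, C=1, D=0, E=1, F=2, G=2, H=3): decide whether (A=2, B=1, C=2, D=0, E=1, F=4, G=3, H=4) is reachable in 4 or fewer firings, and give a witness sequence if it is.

YES — reachable via ⟨T3, T4, T5⟩ (3 firings)

step 1: fire T3:  (A=4, B=3, C=1, D=0, E=1, F=2, G=2, H=3) → (A=4, B=2, C=1, D=0, E=1, F=5, G=3, H=3)
step 2: fire T4:  (A=4, B=2, C=1, D=0, E=1, F=5, G=3, H=3) → (A=2, B=1, C=1, D=0, E=1, F=5, G=3, H=4)
step 3: fire T5:  (A=2, B=1, C=1, D=0, E=1, F=5, G=3, H=4) → (A=2, B=1, C=2, D=0, E=1, F=4, G=3, H=4)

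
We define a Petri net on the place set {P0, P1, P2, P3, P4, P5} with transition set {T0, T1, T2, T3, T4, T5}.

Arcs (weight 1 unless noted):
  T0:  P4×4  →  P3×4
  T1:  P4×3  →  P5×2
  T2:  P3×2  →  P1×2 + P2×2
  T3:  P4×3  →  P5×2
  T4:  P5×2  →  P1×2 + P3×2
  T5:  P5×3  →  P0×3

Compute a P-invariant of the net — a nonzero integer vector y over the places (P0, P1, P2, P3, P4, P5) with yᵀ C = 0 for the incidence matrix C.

y = (P0:3, P1:1, P2:1, P3:2, P4:2, P5:3)

Incidence matrix C (rows=places, cols=transitions):
       T0   T1   T2   T3   T4   T5
   P0   0    0    0    0    0    3
   P1   0    0    2    0    2    0
   P2   0    0    2    0    0    0
   P3   4    0   -2    0    2    0
   P4  -4   -3    0   -3    0    0
   P5   0    2    0    2   -2   -3

Candidate y = [3, 1, 1, 2, 2, 3]; check y·C column-wise:
  col T0: 3·0 + 1·0 + 1·0 + 2·4 + 2·-4 + 3·0 = 0
  col T1: 3·0 + 1·0 + 1·0 + 2·0 + 2·-3 + 3·2 = 0
  col T2: 3·0 + 1·2 + 1·2 + 2·-2 + 2·0 + 3·0 = 0
  col T3: 3·0 + 1·0 + 1·0 + 2·0 + 2·-3 + 3·2 = 0
  col T4: 3·0 + 1·2 + 1·0 + 2·2 + 2·0 + 3·-2 = 0
  col T5: 3·3 + 1·0 + 1·0 + 2·0 + 2·0 + 3·-3 = 0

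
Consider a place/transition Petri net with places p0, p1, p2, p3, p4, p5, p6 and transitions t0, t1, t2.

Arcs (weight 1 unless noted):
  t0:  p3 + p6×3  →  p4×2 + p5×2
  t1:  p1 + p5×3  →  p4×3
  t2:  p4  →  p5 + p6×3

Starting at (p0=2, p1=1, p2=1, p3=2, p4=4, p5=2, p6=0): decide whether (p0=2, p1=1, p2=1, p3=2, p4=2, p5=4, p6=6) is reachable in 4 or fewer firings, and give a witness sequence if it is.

step 1: fire t2:  (p0=2, p1=1, p2=1, p3=2, p4=4, p5=2, p6=0) → (p0=2, p1=1, p2=1, p3=2, p4=3, p5=3, p6=3)
step 2: fire t2:  (p0=2, p1=1, p2=1, p3=2, p4=3, p5=3, p6=3) → (p0=2, p1=1, p2=1, p3=2, p4=2, p5=4, p6=6)

YES — reachable via ⟨t2, t2⟩ (2 firings)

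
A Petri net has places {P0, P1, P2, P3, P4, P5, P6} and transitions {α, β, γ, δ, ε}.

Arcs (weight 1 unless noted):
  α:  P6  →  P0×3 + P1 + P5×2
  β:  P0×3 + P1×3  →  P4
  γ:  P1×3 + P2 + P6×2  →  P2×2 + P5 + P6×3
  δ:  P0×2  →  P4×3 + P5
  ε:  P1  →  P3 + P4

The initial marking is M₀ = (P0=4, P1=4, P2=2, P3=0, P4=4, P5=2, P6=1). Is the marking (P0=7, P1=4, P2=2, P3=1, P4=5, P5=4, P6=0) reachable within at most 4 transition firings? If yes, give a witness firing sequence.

step 1: fire α:  (P0=4, P1=4, P2=2, P3=0, P4=4, P5=2, P6=1) → (P0=7, P1=5, P2=2, P3=0, P4=4, P5=4, P6=0)
step 2: fire ε:  (P0=7, P1=5, P2=2, P3=0, P4=4, P5=4, P6=0) → (P0=7, P1=4, P2=2, P3=1, P4=5, P5=4, P6=0)

YES — reachable via ⟨α, ε⟩ (2 firings)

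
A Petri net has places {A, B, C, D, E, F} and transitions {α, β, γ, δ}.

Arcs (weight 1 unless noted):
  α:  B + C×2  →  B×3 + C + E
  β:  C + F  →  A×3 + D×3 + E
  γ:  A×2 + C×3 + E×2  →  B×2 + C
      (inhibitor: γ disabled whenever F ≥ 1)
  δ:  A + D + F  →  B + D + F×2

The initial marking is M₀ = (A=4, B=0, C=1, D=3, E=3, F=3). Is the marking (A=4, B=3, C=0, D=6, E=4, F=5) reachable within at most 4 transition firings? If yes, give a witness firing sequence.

YES — reachable via ⟨β, δ, δ, δ⟩ (4 firings)

step 1: fire β:  (A=4, B=0, C=1, D=3, E=3, F=3) → (A=7, B=0, C=0, D=6, E=4, F=2)
step 2: fire δ:  (A=7, B=0, C=0, D=6, E=4, F=2) → (A=6, B=1, C=0, D=6, E=4, F=3)
step 3: fire δ:  (A=6, B=1, C=0, D=6, E=4, F=3) → (A=5, B=2, C=0, D=6, E=4, F=4)
step 4: fire δ:  (A=5, B=2, C=0, D=6, E=4, F=4) → (A=4, B=3, C=0, D=6, E=4, F=5)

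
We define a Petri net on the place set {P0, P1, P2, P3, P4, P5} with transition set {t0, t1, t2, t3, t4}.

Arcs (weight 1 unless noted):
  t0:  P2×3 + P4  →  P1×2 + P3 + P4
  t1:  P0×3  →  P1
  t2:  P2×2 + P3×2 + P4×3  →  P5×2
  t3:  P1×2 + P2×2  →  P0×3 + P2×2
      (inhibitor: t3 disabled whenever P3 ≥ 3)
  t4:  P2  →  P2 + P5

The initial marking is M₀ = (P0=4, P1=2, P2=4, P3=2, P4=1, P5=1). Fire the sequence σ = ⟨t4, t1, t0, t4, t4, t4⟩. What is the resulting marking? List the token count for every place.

step 1: fire t4:  (P0=4, P1=2, P2=4, P3=2, P4=1, P5=1) → (P0=4, P1=2, P2=4, P3=2, P4=1, P5=2)
step 2: fire t1:  (P0=4, P1=2, P2=4, P3=2, P4=1, P5=2) → (P0=1, P1=3, P2=4, P3=2, P4=1, P5=2)
step 3: fire t0:  (P0=1, P1=3, P2=4, P3=2, P4=1, P5=2) → (P0=1, P1=5, P2=1, P3=3, P4=1, P5=2)
step 4: fire t4:  (P0=1, P1=5, P2=1, P3=3, P4=1, P5=2) → (P0=1, P1=5, P2=1, P3=3, P4=1, P5=3)
step 5: fire t4:  (P0=1, P1=5, P2=1, P3=3, P4=1, P5=3) → (P0=1, P1=5, P2=1, P3=3, P4=1, P5=4)
step 6: fire t4:  (P0=1, P1=5, P2=1, P3=3, P4=1, P5=4) → (P0=1, P1=5, P2=1, P3=3, P4=1, P5=5)

(P0=1, P1=5, P2=1, P3=3, P4=1, P5=5)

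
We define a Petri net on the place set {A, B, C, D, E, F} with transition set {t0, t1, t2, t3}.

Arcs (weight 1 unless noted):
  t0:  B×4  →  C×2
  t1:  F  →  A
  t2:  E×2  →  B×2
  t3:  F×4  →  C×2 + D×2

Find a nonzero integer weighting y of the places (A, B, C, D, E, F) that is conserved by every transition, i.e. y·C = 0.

Incidence matrix C (rows=places, cols=transitions):
       t0   t1   t2   t3
    A   0    1    0    0
    B  -4    0    2    0
    C   2    0    0    2
    D   0    0    0    2
    E   0    0   -2    0
    F   0   -1    0   -4

Candidate y = [0, 1, 2, -2, 1, 0]; check y·C column-wise:
  col t0: 1·-4 + 2·2 + -2·0 + 1·0 = 0
  col t1: 0·1 + 1·0 + 2·0 + -2·0 + 1·0 + 0·-1 = 0
  col t2: 1·2 + 2·0 + -2·0 + 1·-2 = 0
  col t3: 1·0 + 2·2 + -2·2 + 1·0 + 0·-4 = 0

y = (A:0, B:1, C:2, D:-2, E:1, F:0)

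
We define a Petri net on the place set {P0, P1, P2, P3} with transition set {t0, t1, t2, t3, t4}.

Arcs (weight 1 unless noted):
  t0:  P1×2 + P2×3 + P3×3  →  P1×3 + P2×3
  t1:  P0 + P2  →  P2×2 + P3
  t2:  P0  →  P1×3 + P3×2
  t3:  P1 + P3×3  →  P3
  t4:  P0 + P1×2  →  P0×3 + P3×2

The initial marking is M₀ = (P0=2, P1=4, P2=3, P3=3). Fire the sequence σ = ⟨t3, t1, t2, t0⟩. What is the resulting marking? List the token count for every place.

(P0=0, P1=7, P2=4, P3=1)

step 1: fire t3:  (P0=2, P1=4, P2=3, P3=3) → (P0=2, P1=3, P2=3, P3=1)
step 2: fire t1:  (P0=2, P1=3, P2=3, P3=1) → (P0=1, P1=3, P2=4, P3=2)
step 3: fire t2:  (P0=1, P1=3, P2=4, P3=2) → (P0=0, P1=6, P2=4, P3=4)
step 4: fire t0:  (P0=0, P1=6, P2=4, P3=4) → (P0=0, P1=7, P2=4, P3=1)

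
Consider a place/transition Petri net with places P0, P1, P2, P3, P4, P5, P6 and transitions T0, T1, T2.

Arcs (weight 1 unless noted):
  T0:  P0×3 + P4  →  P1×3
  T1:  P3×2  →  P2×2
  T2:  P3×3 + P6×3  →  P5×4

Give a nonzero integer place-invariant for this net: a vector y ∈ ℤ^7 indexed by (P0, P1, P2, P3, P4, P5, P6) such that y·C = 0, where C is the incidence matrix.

Incidence matrix C (rows=places, cols=transitions):
       T0   T1   T2
   P0  -3    0    0
   P1   3    0    0
   P2   0    2    0
   P3   0   -2   -3
   P4  -1    0    0
   P5   0    0    4
   P6   0    0   -3

Candidate y = [1, 1, 0, 0, 0, 0, 0]; check y·C column-wise:
  col T0: 1·-3 + 1·3 + 0·-1 = 0
  col T1: 1·0 + 1·0 + 0·2 + 0·-2 = 0
  col T2: 1·0 + 1·0 + 0·-3 + 0·4 + 0·-3 = 0

y = (P0:1, P1:1, P2:0, P3:0, P4:0, P5:0, P6:0)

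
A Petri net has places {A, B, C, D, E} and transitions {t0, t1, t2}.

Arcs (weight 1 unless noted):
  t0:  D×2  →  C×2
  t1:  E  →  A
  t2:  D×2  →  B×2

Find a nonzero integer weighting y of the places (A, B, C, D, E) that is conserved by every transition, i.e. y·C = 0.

Incidence matrix C (rows=places, cols=transitions):
       t0   t1   t2
    A   0    1    0
    B   0    0    2
    C   2    0    0
    D  -2    0   -2
    E   0   -1    0

Candidate y = [0, 1, 1, 1, 0]; check y·C column-wise:
  col t0: 1·0 + 1·2 + 1·-2 = 0
  col t1: 0·1 + 1·0 + 1·0 + 1·0 + 0·-1 = 0
  col t2: 1·2 + 1·0 + 1·-2 = 0

y = (A:0, B:1, C:1, D:1, E:0)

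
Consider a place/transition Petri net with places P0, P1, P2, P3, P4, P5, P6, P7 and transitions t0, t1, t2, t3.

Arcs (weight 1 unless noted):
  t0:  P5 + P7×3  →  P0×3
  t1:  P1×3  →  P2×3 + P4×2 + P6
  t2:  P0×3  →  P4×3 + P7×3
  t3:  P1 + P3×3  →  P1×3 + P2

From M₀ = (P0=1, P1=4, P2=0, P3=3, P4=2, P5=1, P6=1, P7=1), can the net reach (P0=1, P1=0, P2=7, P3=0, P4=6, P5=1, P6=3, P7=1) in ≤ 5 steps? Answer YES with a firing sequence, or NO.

YES — reachable via ⟨t1, t3, t1⟩ (3 firings)

step 1: fire t1:  (P0=1, P1=4, P2=0, P3=3, P4=2, P5=1, P6=1, P7=1) → (P0=1, P1=1, P2=3, P3=3, P4=4, P5=1, P6=2, P7=1)
step 2: fire t3:  (P0=1, P1=1, P2=3, P3=3, P4=4, P5=1, P6=2, P7=1) → (P0=1, P1=3, P2=4, P3=0, P4=4, P5=1, P6=2, P7=1)
step 3: fire t1:  (P0=1, P1=3, P2=4, P3=0, P4=4, P5=1, P6=2, P7=1) → (P0=1, P1=0, P2=7, P3=0, P4=6, P5=1, P6=3, P7=1)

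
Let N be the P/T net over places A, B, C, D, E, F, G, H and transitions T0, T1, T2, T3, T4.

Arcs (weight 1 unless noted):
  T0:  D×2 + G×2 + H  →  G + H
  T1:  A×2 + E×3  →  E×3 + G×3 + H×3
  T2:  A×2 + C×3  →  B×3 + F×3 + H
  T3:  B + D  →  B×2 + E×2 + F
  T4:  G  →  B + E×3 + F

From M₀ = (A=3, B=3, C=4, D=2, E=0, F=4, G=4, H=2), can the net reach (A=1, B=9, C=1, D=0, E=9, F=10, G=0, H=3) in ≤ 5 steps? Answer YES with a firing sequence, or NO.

step 1: fire T0:  (A=3, B=3, C=4, D=2, E=0, F=4, G=4, H=2) → (A=3, B=3, C=4, D=0, E=0, F=4, G=3, H=2)
step 2: fire T2:  (A=3, B=3, C=4, D=0, E=0, F=4, G=3, H=2) → (A=1, B=6, C=1, D=0, E=0, F=7, G=3, H=3)
step 3: fire T4:  (A=1, B=6, C=1, D=0, E=0, F=7, G=3, H=3) → (A=1, B=7, C=1, D=0, E=3, F=8, G=2, H=3)
step 4: fire T4:  (A=1, B=7, C=1, D=0, E=3, F=8, G=2, H=3) → (A=1, B=8, C=1, D=0, E=6, F=9, G=1, H=3)
step 5: fire T4:  (A=1, B=8, C=1, D=0, E=6, F=9, G=1, H=3) → (A=1, B=9, C=1, D=0, E=9, F=10, G=0, H=3)

YES — reachable via ⟨T0, T2, T4, T4, T4⟩ (5 firings)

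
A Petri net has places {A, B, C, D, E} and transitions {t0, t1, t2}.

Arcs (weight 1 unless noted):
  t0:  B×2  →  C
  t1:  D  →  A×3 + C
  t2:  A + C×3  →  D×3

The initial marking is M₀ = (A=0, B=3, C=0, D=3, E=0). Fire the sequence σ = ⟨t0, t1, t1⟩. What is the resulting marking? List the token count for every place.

(A=6, B=1, C=3, D=1, E=0)

step 1: fire t0:  (A=0, B=3, C=0, D=3, E=0) → (A=0, B=1, C=1, D=3, E=0)
step 2: fire t1:  (A=0, B=1, C=1, D=3, E=0) → (A=3, B=1, C=2, D=2, E=0)
step 3: fire t1:  (A=3, B=1, C=2, D=2, E=0) → (A=6, B=1, C=3, D=1, E=0)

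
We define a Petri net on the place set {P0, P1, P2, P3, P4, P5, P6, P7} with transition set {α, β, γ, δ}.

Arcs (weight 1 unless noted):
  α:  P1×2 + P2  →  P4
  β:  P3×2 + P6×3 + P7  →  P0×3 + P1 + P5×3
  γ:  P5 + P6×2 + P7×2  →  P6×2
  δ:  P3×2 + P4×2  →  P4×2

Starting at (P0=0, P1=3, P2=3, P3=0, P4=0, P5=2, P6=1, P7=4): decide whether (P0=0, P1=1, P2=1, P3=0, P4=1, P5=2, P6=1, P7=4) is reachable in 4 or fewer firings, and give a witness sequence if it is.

depth 0: 1 marking
depth 1: 2 markings reached so far
depth 2: 2 markings reached so far
(frontier empty at depth 2; search complete)
target is not among the 2 markings reachable within 4 steps

NO — not reachable within 4 firings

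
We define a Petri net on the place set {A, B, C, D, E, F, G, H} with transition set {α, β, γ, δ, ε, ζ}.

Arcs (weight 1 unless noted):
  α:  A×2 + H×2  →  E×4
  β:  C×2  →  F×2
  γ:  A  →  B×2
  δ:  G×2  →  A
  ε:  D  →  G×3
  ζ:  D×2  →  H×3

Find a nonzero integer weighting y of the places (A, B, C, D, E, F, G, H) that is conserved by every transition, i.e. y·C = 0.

Incidence matrix C (rows=places, cols=transitions):
        α    β    γ    δ    ε    ζ
    A  -2    0   -1    1    0    0
    B   0    0    2    0    0    0
    C   0   -2    0    0    0    0
    D   0    0    0    0   -1   -2
    E   4    0    0    0    0    0
    F   0    2    0    0    0    0
    G   0    0    0   -2    3    0
    H  -2    0    0    0    0    3

Candidate y = [0, 0, 1, 0, 0, 1, 0, 0]; check y·C column-wise:
  col α: 0·-2 + 1·0 + 0·4 + 1·0 + 0·-2 = 0
  col β: 1·-2 + 1·2 = 0
  col γ: 0·-1 + 0·2 + 1·0 + 1·0 = 0
  col δ: 0·1 + 1·0 + 1·0 + 0·-2 = 0
  col ε: 1·0 + 0·-1 + 1·0 + 0·3 = 0
  col ζ: 1·0 + 0·-2 + 1·0 + 0·3 = 0

y = (A:0, B:0, C:1, D:0, E:0, F:1, G:0, H:0)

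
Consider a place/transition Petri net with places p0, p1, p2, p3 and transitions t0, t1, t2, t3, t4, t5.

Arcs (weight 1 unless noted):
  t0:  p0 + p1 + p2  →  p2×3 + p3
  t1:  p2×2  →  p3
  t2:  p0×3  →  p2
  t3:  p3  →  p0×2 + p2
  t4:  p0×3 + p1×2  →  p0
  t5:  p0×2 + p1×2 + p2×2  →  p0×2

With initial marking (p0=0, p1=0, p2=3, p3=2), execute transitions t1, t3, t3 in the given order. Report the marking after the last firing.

(p0=4, p1=0, p2=3, p3=1)

step 1: fire t1:  (p0=0, p1=0, p2=3, p3=2) → (p0=0, p1=0, p2=1, p3=3)
step 2: fire t3:  (p0=0, p1=0, p2=1, p3=3) → (p0=2, p1=0, p2=2, p3=2)
step 3: fire t3:  (p0=2, p1=0, p2=2, p3=2) → (p0=4, p1=0, p2=3, p3=1)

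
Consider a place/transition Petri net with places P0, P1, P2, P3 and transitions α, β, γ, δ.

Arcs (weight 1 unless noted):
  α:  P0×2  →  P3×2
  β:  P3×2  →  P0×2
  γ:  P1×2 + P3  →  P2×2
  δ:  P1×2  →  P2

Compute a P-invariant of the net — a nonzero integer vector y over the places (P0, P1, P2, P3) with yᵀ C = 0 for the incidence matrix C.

y = (P0:2, P1:1, P2:2, P3:2)

Incidence matrix C (rows=places, cols=transitions):
        α    β    γ    δ
   P0  -2    2    0    0
   P1   0    0   -2   -2
   P2   0    0    2    1
   P3   2   -2   -1    0

Candidate y = [2, 1, 2, 2]; check y·C column-wise:
  col α: 2·-2 + 1·0 + 2·0 + 2·2 = 0
  col β: 2·2 + 1·0 + 2·0 + 2·-2 = 0
  col γ: 2·0 + 1·-2 + 2·2 + 2·-1 = 0
  col δ: 2·0 + 1·-2 + 2·1 + 2·0 = 0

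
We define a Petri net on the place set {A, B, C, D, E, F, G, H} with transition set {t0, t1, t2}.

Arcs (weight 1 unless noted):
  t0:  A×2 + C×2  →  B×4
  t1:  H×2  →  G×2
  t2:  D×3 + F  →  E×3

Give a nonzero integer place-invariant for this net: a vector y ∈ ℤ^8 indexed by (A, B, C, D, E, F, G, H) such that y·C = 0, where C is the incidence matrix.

Incidence matrix C (rows=places, cols=transitions):
       t0   t1   t2
    A  -2    0    0
    B   4    0    0
    C  -2    0    0
    D   0    0   -3
    E   0    0    3
    F   0    0   -1
    G   0    2    0
    H   0   -2    0

Candidate y = [2, 1, 0, 0, 0, 0, 0, 0]; check y·C column-wise:
  col t0: 2·-2 + 1·4 + 0·-2 = 0
  col t1: 2·0 + 1·0 + 0·2 + 0·-2 = 0
  col t2: 2·0 + 1·0 + 0·-3 + 0·3 + 0·-1 = 0

y = (A:2, B:1, C:0, D:0, E:0, F:0, G:0, H:0)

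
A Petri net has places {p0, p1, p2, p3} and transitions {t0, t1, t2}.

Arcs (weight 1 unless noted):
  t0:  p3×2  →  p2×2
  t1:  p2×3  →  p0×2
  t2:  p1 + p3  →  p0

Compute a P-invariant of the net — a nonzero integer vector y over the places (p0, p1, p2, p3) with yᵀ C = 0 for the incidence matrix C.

y = (p0:3, p1:1, p2:2, p3:2)

Incidence matrix C (rows=places, cols=transitions):
       t0   t1   t2
   p0   0    2    1
   p1   0    0   -1
   p2   2   -3    0
   p3  -2    0   -1

Candidate y = [3, 1, 2, 2]; check y·C column-wise:
  col t0: 3·0 + 1·0 + 2·2 + 2·-2 = 0
  col t1: 3·2 + 1·0 + 2·-3 + 2·0 = 0
  col t2: 3·1 + 1·-1 + 2·0 + 2·-1 = 0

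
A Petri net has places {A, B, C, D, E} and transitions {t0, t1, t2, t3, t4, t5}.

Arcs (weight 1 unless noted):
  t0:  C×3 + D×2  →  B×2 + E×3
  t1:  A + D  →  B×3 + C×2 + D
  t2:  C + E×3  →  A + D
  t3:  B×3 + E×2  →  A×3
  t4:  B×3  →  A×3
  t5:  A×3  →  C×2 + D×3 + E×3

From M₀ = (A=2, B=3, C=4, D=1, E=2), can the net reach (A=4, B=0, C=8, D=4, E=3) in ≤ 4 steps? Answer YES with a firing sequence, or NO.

YES — reachable via ⟨t1, t3, t4, t5⟩ (4 firings)

step 1: fire t1:  (A=2, B=3, C=4, D=1, E=2) → (A=1, B=6, C=6, D=1, E=2)
step 2: fire t3:  (A=1, B=6, C=6, D=1, E=2) → (A=4, B=3, C=6, D=1, E=0)
step 3: fire t4:  (A=4, B=3, C=6, D=1, E=0) → (A=7, B=0, C=6, D=1, E=0)
step 4: fire t5:  (A=7, B=0, C=6, D=1, E=0) → (A=4, B=0, C=8, D=4, E=3)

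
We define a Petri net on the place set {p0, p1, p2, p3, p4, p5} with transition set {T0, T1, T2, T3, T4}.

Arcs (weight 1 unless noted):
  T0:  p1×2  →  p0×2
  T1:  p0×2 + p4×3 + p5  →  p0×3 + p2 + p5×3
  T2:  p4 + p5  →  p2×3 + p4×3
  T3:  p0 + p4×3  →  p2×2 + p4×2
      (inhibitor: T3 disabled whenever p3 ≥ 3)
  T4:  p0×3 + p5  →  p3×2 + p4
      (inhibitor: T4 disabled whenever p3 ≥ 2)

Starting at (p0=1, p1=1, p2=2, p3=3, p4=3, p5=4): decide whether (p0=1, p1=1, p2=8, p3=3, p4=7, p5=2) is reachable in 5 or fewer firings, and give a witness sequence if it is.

step 1: fire T2:  (p0=1, p1=1, p2=2, p3=3, p4=3, p5=4) → (p0=1, p1=1, p2=5, p3=3, p4=5, p5=3)
step 2: fire T2:  (p0=1, p1=1, p2=5, p3=3, p4=5, p5=3) → (p0=1, p1=1, p2=8, p3=3, p4=7, p5=2)

YES — reachable via ⟨T2, T2⟩ (2 firings)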